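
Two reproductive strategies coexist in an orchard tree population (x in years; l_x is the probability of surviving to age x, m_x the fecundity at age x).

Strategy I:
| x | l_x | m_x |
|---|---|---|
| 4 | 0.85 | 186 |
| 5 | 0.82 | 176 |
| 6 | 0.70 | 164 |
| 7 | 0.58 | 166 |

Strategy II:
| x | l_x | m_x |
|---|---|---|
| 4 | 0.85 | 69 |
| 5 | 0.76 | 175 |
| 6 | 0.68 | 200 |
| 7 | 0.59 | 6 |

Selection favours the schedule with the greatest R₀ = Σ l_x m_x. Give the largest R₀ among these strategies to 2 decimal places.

513.50

Strategy I: R₀ = 0.85×186 + 0.82×176 + 0.70×164 + 0.58×166 = 513.5000
Strategy II: R₀ = 0.85×69 + 0.76×175 + 0.68×200 + 0.59×6 = 331.1900
Highest R₀: strategy I with 513.5000.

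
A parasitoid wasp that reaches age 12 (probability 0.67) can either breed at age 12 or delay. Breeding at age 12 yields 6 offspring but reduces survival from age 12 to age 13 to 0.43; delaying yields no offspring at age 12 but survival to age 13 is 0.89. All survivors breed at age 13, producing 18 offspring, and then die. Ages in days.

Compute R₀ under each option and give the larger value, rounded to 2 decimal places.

10.73

breed at age 12: R₀ = 0.67 × (6 + 0.43 × 18) = 0.67 × 13.7400 = 9.2058
delay to age 13: R₀ = 0.67 × (0.89 × 18) = 0.67 × 16.0200 = 10.7334
Higher: delay to age 13 (10.7334).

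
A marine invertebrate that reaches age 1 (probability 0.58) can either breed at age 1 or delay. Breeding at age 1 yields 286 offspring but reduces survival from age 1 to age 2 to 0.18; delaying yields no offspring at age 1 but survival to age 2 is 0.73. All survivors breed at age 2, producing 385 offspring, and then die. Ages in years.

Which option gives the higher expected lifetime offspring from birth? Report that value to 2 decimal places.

breed at age 1: R₀ = 0.58 × (286 + 0.18 × 385) = 0.58 × 355.3000 = 206.0740
delay to age 2: R₀ = 0.58 × (0.73 × 385) = 0.58 × 281.0500 = 163.0090
Higher: breed at age 1 (206.0740).

206.07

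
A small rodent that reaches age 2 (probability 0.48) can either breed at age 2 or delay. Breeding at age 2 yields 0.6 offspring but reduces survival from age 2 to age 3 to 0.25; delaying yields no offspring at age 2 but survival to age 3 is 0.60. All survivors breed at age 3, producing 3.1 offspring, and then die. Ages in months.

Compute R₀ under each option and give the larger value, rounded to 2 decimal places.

0.89

breed at age 2: R₀ = 0.48 × (0.6 + 0.25 × 3.1) = 0.48 × 1.3750 = 0.6600
delay to age 3: R₀ = 0.48 × (0.60 × 3.1) = 0.48 × 1.8600 = 0.8928
Higher: delay to age 3 (0.8928).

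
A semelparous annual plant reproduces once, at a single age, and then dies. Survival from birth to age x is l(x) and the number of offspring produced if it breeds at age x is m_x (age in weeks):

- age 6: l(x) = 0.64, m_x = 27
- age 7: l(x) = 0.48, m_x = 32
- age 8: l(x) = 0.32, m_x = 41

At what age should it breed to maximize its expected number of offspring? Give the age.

Expected offspring if breeding at age x = l(x) × m_x:
  age 6: 0.64 × 27 = 17.280
  age 7: 0.48 × 32 = 15.360
  age 8: 0.32 × 41 = 13.120
Maximum at age 6 (17.280).

6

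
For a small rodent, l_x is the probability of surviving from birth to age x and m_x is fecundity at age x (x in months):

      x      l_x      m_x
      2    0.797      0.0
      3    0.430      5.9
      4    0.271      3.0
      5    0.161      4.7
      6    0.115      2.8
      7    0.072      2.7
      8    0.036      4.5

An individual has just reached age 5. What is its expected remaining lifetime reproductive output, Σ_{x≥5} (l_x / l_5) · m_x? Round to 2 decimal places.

l_5 = 0.161. Conditional survival from age 5 to x is l_x / l_5.
  x=5: (0.161/0.161) × 4.7 = 4.7000
  x=6: (0.115/0.161) × 2.8 = 2.0000
  x=7: (0.072/0.161) × 2.7 = 1.2075
  x=8: (0.036/0.161) × 4.5 = 1.0062
Sum = 4.7000 + 2.0000 + 1.2075 + 1.0062 = 8.9137

8.91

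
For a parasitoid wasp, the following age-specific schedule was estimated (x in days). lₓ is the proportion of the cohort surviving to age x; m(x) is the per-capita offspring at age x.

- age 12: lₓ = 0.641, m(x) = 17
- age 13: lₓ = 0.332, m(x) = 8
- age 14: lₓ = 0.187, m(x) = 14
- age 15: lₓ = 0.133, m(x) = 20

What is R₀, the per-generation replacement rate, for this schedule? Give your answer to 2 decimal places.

R₀ = Σ lₓ m(x):
  age 12: 0.641 × 17 = 10.8970
  age 13: 0.332 × 8 = 2.6560
  age 14: 0.187 × 14 = 2.6180
  age 15: 0.133 × 20 = 2.6600
R₀ = 10.8970 + 2.6560 + 2.6180 + 2.6600 = 18.8310

18.83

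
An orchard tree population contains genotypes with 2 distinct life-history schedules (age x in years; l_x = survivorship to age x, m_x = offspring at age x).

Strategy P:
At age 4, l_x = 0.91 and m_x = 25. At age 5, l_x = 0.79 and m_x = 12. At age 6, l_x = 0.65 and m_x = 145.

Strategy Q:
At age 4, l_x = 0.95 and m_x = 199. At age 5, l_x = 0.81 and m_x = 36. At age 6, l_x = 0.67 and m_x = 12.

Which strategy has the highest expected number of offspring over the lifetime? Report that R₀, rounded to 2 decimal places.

Strategy P: R₀ = 0.91×25 + 0.79×12 + 0.65×145 = 126.4800
Strategy Q: R₀ = 0.95×199 + 0.81×36 + 0.67×12 = 226.2500
Highest R₀: strategy Q with 226.2500.

226.25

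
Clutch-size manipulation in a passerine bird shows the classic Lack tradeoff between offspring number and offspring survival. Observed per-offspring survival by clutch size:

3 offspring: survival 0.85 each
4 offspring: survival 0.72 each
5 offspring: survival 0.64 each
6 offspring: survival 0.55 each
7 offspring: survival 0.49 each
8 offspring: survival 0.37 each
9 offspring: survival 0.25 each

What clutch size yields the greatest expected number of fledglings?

7

Expected fledglings = c × s(c):
  c=3: 3 × 0.85 = 2.550
  c=4: 4 × 0.72 = 2.880
  c=5: 5 × 0.64 = 3.200
  c=6: 6 × 0.55 = 3.300
  c=7: 7 × 0.49 = 3.430
  c=8: 8 × 0.37 = 2.960
  c=9: 9 × 0.25 = 2.250
Maximum at c = 7 (3.430 fledglings).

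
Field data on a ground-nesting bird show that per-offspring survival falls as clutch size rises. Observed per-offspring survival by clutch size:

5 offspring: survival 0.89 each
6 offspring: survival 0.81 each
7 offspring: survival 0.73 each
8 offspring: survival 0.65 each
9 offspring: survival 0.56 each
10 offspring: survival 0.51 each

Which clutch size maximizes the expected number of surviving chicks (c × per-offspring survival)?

8

Expected surviving chicks = c × s(c):
  c=5: 5 × 0.89 = 4.450
  c=6: 6 × 0.81 = 4.860
  c=7: 7 × 0.73 = 5.110
  c=8: 8 × 0.65 = 5.200
  c=9: 9 × 0.56 = 5.040
  c=10: 10 × 0.51 = 5.100
Maximum at c = 8 (5.200 surviving chicks).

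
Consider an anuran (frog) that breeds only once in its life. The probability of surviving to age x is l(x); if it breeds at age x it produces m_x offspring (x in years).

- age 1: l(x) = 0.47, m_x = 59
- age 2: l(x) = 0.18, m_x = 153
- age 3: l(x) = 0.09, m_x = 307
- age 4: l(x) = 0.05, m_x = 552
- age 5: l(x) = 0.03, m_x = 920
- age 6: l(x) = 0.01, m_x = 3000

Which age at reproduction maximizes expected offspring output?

Expected offspring if breeding at age x = l(x) × m_x:
  age 1: 0.47 × 59 = 27.730
  age 2: 0.18 × 153 = 27.540
  age 3: 0.09 × 307 = 27.630
  age 4: 0.05 × 552 = 27.600
  age 5: 0.03 × 920 = 27.600
  age 6: 0.01 × 3000 = 30.000
Maximum at age 6 (30.000).

6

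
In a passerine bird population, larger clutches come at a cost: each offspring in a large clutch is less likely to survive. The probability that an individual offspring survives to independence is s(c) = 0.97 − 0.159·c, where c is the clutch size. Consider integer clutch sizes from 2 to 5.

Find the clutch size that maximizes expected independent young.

Expected independent young = c × s(c):
  c=2: 2 × 0.652 = 1.304
  c=3: 3 × 0.493 = 1.479
  c=4: 4 × 0.334 = 1.336
  c=5: 5 × 0.175 = 0.875
Maximum at c = 3 (1.479 independent young).

3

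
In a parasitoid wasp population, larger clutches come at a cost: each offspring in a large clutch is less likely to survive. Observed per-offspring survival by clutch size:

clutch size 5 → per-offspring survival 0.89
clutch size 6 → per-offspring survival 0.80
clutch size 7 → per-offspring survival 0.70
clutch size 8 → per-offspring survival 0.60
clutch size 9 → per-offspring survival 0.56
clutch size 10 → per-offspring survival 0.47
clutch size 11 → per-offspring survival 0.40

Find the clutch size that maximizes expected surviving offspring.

9

Expected surviving offspring = c × s(c):
  c=5: 5 × 0.89 = 4.450
  c=6: 6 × 0.80 = 4.800
  c=7: 7 × 0.70 = 4.900
  c=8: 8 × 0.60 = 4.800
  c=9: 9 × 0.56 = 5.040
  c=10: 10 × 0.47 = 4.700
  c=11: 11 × 0.40 = 4.400
Maximum at c = 9 (5.040 surviving offspring).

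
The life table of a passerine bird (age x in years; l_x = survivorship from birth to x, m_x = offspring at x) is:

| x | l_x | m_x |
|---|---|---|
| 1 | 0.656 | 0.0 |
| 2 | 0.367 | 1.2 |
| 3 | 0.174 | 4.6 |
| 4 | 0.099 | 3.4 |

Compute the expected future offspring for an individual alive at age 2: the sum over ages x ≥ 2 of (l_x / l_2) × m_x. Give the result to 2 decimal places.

l_2 = 0.367. Conditional survival from age 2 to x is l_x / l_2.
  x=2: (0.367/0.367) × 1.2 = 1.2000
  x=3: (0.174/0.367) × 4.6 = 2.1809
  x=4: (0.099/0.367) × 3.4 = 0.9172
Sum = 1.2000 + 2.1809 + 0.9172 = 4.2981

4.30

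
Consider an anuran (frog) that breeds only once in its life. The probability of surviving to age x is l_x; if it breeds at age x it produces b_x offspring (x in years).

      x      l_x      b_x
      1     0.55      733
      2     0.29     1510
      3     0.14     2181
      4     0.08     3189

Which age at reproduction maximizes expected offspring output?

Expected offspring if breeding at age x = l_x × b_x:
  age 1: 0.55 × 733 = 403.150
  age 2: 0.29 × 1510 = 437.900
  age 3: 0.14 × 2181 = 305.340
  age 4: 0.08 × 3189 = 255.120
Maximum at age 2 (437.900).

2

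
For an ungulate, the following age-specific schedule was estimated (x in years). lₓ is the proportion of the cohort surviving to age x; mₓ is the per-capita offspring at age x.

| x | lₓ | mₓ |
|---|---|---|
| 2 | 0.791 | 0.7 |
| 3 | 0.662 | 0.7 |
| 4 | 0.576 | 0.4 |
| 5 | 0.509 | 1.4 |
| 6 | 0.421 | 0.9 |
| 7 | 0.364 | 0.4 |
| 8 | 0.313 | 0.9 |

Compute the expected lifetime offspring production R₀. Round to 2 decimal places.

2.77

R₀ = Σ lₓ mₓ:
  age 2: 0.791 × 0.7 = 0.5537
  age 3: 0.662 × 0.7 = 0.4634
  age 4: 0.576 × 0.4 = 0.2304
  age 5: 0.509 × 1.4 = 0.7126
  age 6: 0.421 × 0.9 = 0.3789
  age 7: 0.364 × 0.4 = 0.1456
  age 8: 0.313 × 0.9 = 0.2817
R₀ = 0.5537 + 0.4634 + 0.2304 + 0.7126 + 0.3789 + 0.1456 + 0.2817 = 2.7663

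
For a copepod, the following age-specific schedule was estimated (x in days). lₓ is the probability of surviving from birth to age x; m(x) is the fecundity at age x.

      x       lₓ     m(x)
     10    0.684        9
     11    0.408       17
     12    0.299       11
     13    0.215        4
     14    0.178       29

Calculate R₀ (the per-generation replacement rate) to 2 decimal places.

R₀ = Σ lₓ m(x):
  age 10: 0.684 × 9 = 6.1560
  age 11: 0.408 × 17 = 6.9360
  age 12: 0.299 × 11 = 3.2890
  age 13: 0.215 × 4 = 0.8600
  age 14: 0.178 × 29 = 5.1620
R₀ = 6.1560 + 6.9360 + 3.2890 + 0.8600 + 5.1620 = 22.4030

22.40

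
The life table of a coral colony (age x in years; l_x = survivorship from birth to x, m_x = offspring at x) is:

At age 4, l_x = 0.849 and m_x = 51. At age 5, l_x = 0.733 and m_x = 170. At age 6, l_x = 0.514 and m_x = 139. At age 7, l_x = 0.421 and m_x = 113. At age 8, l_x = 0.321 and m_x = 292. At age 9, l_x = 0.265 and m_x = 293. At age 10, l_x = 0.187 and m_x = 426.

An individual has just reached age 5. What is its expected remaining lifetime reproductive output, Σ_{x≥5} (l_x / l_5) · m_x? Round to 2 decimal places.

674.85

l_5 = 0.733. Conditional survival from age 5 to x is l_x / l_5.
  x=5: (0.733/0.733) × 170 = 170.0000
  x=6: (0.514/0.733) × 139 = 97.4707
  x=7: (0.421/0.733) × 113 = 64.9018
  x=8: (0.321/0.733) × 292 = 127.8745
  x=9: (0.265/0.733) × 293 = 105.9277
  x=10: (0.187/0.733) × 426 = 108.6794
Sum = 170.0000 + 97.4707 + 64.9018 + 127.8745 + 105.9277 + 108.6794 = 674.8540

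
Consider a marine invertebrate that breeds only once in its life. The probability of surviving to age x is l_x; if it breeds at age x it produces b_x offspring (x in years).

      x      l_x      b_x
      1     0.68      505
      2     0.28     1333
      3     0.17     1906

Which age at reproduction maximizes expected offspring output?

Expected offspring if breeding at age x = l_x × b_x:
  age 1: 0.68 × 505 = 343.400
  age 2: 0.28 × 1333 = 373.240
  age 3: 0.17 × 1906 = 324.020
Maximum at age 2 (373.240).

2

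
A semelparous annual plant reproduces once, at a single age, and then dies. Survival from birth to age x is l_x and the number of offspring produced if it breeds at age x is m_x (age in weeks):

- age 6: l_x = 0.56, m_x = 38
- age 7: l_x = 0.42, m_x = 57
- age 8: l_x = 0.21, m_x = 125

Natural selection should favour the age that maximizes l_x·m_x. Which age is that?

8

Expected offspring if breeding at age x = l_x × m_x:
  age 6: 0.56 × 38 = 21.280
  age 7: 0.42 × 57 = 23.940
  age 8: 0.21 × 125 = 26.250
Maximum at age 8 (26.250).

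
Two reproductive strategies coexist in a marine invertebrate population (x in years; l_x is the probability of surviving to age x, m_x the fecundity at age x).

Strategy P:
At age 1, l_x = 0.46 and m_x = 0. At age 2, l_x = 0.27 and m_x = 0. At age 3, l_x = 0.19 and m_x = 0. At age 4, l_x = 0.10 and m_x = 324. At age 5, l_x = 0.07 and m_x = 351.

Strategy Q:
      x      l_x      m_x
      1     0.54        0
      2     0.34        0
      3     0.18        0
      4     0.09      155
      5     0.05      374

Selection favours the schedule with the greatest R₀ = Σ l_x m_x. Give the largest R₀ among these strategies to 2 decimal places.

56.97

Strategy P: R₀ = 0.46×0 + 0.27×0 + 0.19×0 + 0.10×324 + 0.07×351 = 56.9700
Strategy Q: R₀ = 0.54×0 + 0.34×0 + 0.18×0 + 0.09×155 + 0.05×374 = 32.6500
Highest R₀: strategy P with 56.9700.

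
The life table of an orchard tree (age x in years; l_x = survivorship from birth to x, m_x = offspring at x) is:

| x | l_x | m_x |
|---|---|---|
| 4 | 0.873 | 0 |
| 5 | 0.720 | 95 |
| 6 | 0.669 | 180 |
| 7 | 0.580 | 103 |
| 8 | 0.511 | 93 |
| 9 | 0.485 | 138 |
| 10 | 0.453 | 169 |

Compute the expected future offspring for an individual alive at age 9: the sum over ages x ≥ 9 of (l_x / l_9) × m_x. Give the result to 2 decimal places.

l_9 = 0.485. Conditional survival from age 9 to x is l_x / l_9.
  x=9: (0.485/0.485) × 138 = 138.0000
  x=10: (0.453/0.485) × 169 = 157.8495
Sum = 138.0000 + 157.8495 = 295.8495

295.85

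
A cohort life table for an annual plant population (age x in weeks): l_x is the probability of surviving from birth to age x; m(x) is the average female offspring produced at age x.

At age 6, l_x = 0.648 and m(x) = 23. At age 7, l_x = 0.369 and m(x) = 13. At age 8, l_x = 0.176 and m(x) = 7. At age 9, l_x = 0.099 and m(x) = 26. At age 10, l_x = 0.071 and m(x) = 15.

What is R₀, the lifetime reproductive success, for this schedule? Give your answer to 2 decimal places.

24.57

R₀ = Σ l_x m(x):
  age 6: 0.648 × 23 = 14.9040
  age 7: 0.369 × 13 = 4.7970
  age 8: 0.176 × 7 = 1.2320
  age 9: 0.099 × 26 = 2.5740
  age 10: 0.071 × 15 = 1.0650
R₀ = 14.9040 + 4.7970 + 1.2320 + 2.5740 + 1.0650 = 24.5720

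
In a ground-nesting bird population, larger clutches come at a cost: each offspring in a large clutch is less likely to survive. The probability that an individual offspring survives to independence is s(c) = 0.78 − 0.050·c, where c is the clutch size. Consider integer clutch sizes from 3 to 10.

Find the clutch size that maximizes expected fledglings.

Expected fledglings = c × s(c):
  c=3: 3 × 0.630 = 1.890
  c=4: 4 × 0.580 = 2.320
  c=5: 5 × 0.530 = 2.650
  c=6: 6 × 0.480 = 2.880
  c=7: 7 × 0.430 = 3.010
  c=8: 8 × 0.380 = 3.040
  c=9: 9 × 0.330 = 2.970
  c=10: 10 × 0.280 = 2.800
Maximum at c = 8 (3.040 fledglings).

8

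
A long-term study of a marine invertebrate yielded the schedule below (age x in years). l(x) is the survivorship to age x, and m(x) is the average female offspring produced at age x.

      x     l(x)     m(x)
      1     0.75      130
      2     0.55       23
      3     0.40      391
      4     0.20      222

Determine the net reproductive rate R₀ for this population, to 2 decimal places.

310.95

R₀ = Σ l(x) m(x):
  age 1: 0.75 × 130 = 97.5000
  age 2: 0.55 × 23 = 12.6500
  age 3: 0.40 × 391 = 156.4000
  age 4: 0.20 × 222 = 44.4000
R₀ = 97.5000 + 12.6500 + 156.4000 + 44.4000 = 310.9500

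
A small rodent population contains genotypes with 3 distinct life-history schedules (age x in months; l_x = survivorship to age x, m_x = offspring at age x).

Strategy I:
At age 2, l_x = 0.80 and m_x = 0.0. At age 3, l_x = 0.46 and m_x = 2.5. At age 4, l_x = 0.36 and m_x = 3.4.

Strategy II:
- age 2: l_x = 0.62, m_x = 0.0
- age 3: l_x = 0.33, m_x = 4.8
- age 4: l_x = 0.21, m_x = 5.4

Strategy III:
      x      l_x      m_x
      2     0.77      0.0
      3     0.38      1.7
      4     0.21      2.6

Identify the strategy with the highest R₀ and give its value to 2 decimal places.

Strategy I: R₀ = 0.80×0.0 + 0.46×2.5 + 0.36×3.4 = 2.3740
Strategy II: R₀ = 0.62×0.0 + 0.33×4.8 + 0.21×5.4 = 2.7180
Strategy III: R₀ = 0.77×0.0 + 0.38×1.7 + 0.21×2.6 = 1.1920
Highest R₀: strategy II with 2.7180.

2.72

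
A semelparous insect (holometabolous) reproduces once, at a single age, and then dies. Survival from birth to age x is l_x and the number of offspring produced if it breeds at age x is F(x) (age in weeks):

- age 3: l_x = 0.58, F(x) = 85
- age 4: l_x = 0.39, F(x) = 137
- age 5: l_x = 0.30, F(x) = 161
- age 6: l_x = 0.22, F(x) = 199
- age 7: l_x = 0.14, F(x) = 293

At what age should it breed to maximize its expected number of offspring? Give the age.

4

Expected offspring if breeding at age x = l_x × F(x):
  age 3: 0.58 × 85 = 49.300
  age 4: 0.39 × 137 = 53.430
  age 5: 0.30 × 161 = 48.300
  age 6: 0.22 × 199 = 43.780
  age 7: 0.14 × 293 = 41.020
Maximum at age 4 (53.430).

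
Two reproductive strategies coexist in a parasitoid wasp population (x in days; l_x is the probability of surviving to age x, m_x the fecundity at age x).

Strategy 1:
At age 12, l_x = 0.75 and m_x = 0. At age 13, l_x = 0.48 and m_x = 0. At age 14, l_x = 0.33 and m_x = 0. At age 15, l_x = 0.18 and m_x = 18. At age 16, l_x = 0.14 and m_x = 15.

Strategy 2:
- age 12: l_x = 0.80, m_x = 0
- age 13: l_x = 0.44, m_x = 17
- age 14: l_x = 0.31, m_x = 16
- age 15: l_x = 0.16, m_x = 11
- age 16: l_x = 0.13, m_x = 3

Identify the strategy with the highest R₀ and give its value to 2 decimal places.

Strategy 1: R₀ = 0.75×0 + 0.48×0 + 0.33×0 + 0.18×18 + 0.14×15 = 5.3400
Strategy 2: R₀ = 0.80×0 + 0.44×17 + 0.31×16 + 0.16×11 + 0.13×3 = 14.5900
Highest R₀: strategy 2 with 14.5900.

14.59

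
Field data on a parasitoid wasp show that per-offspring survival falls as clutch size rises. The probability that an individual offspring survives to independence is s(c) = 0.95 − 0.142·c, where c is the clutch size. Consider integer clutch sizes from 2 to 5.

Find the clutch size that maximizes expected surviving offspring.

Expected surviving offspring = c × s(c):
  c=2: 2 × 0.666 = 1.332
  c=3: 3 × 0.524 = 1.572
  c=4: 4 × 0.382 = 1.528
  c=5: 5 × 0.240 = 1.200
Maximum at c = 3 (1.572 surviving offspring).

3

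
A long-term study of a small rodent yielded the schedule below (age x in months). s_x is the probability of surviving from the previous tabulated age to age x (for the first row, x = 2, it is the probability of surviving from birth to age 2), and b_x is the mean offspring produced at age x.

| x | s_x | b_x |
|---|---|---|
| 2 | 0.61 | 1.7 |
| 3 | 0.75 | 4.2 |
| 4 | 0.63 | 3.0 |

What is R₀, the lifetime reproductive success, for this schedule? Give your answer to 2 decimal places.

Survivorship from birth: l_x = s_2·s_3·…·s_x.
  l_2 = 0.61000
  l_3 = 0.45750
  l_4 = 0.28823
R₀ = Σ l_x b_x:
  age 2: 0.61000 × 1.7 = 1.0370
  age 3: 0.45750 × 4.2 = 1.9215
  age 4: 0.28823 × 3.0 = 0.8647
R₀ = 1.0370 + 1.9215 + 0.8647 = 3.8232

3.82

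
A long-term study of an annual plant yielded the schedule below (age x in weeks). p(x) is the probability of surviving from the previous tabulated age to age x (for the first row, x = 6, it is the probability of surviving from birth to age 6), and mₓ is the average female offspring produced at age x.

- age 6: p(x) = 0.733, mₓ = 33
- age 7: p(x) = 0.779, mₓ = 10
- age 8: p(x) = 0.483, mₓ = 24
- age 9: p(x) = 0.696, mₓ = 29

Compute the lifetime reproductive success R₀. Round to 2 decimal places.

Survivorship from birth: l_x = p_6·p_7·…·p_x.
  l_6 = 0.73300
  l_7 = 0.57101
  l_8 = 0.27580
  l_9 = 0.19195
R₀ = Σ l_x mₓ:
  age 6: 0.73300 × 33 = 24.1890
  age 7: 0.57101 × 10 = 5.7101
  age 8: 0.27580 × 24 = 6.6192
  age 9: 0.19195 × 29 = 5.5666
R₀ = 24.1890 + 5.7101 + 6.6192 + 5.5666 = 42.0849

42.08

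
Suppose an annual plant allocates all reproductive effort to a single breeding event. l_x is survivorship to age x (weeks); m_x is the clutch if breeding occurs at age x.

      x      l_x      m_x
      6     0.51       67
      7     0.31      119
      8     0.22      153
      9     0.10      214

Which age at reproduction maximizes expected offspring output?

Expected offspring if breeding at age x = l_x × m_x:
  age 6: 0.51 × 67 = 34.170
  age 7: 0.31 × 119 = 36.890
  age 8: 0.22 × 153 = 33.660
  age 9: 0.10 × 214 = 21.400
Maximum at age 7 (36.890).

7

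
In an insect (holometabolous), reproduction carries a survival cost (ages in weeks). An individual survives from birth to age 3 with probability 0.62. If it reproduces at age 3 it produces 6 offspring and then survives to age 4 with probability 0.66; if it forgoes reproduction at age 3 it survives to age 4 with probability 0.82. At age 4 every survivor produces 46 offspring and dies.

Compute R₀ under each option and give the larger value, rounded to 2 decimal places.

23.39

breed at age 3: R₀ = 0.62 × (6 + 0.66 × 46) = 0.62 × 36.3600 = 22.5432
delay to age 4: R₀ = 0.62 × (0.82 × 46) = 0.62 × 37.7200 = 23.3864
Higher: delay to age 4 (23.3864).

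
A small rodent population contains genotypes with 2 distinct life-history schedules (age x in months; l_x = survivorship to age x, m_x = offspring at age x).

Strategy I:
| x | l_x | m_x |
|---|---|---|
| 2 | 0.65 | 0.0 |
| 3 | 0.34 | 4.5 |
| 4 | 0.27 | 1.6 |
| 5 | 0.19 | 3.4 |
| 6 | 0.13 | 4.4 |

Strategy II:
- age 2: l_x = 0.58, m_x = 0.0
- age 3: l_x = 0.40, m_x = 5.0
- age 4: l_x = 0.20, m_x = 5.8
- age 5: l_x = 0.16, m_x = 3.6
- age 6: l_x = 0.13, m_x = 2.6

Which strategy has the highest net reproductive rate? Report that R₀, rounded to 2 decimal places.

Strategy I: R₀ = 0.65×0.0 + 0.34×4.5 + 0.27×1.6 + 0.19×3.4 + 0.13×4.4 = 3.1800
Strategy II: R₀ = 0.58×0.0 + 0.40×5.0 + 0.20×5.8 + 0.16×3.6 + 0.13×2.6 = 4.0740
Highest R₀: strategy II with 4.0740.

4.07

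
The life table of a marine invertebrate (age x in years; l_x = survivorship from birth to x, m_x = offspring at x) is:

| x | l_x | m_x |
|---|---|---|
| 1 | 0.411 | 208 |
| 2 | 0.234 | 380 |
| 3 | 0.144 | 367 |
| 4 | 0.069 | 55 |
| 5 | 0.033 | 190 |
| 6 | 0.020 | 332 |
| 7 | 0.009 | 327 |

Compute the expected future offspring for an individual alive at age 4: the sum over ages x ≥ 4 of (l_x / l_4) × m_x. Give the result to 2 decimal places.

284.75

l_4 = 0.069. Conditional survival from age 4 to x is l_x / l_4.
  x=4: (0.069/0.069) × 55 = 55.0000
  x=5: (0.033/0.069) × 190 = 90.8696
  x=6: (0.020/0.069) × 332 = 96.2319
  x=7: (0.009/0.069) × 327 = 42.6522
Sum = 55.0000 + 90.8696 + 96.2319 + 42.6522 = 284.7536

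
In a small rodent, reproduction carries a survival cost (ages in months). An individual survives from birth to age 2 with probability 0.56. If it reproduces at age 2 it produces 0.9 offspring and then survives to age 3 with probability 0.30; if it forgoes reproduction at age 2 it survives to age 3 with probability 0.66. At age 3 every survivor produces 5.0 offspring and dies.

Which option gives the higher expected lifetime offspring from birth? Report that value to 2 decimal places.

1.85

breed at age 2: R₀ = 0.56 × (0.9 + 0.30 × 5.0) = 0.56 × 2.4000 = 1.3440
delay to age 3: R₀ = 0.56 × (0.66 × 5.0) = 0.56 × 3.3000 = 1.8480
Higher: delay to age 3 (1.8480).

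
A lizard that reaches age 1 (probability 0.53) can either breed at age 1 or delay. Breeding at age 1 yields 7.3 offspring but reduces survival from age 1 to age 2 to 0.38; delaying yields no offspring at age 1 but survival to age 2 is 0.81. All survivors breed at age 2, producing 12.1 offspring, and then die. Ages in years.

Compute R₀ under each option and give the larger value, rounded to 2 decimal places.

6.31

breed at age 1: R₀ = 0.53 × (7.3 + 0.38 × 12.1) = 0.53 × 11.8980 = 6.3059
delay to age 2: R₀ = 0.53 × (0.81 × 12.1) = 0.53 × 9.8010 = 5.1945
Higher: breed at age 1 (6.3059).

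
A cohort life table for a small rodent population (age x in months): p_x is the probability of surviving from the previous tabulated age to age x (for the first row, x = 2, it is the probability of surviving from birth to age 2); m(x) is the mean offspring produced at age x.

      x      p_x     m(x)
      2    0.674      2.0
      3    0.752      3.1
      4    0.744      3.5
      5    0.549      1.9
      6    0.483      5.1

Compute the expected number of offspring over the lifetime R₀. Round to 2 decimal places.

5.14

Survivorship from birth: l_x = p_2·p_3·…·p_x.
  l_2 = 0.67400
  l_3 = 0.50685
  l_4 = 0.37709
  l_5 = 0.20703
  l_6 = 0.09999
R₀ = Σ l_x m(x):
  age 2: 0.67400 × 2.0 = 1.3480
  age 3: 0.50685 × 3.1 = 1.5712
  age 4: 0.37709 × 3.5 = 1.3198
  age 5: 0.20703 × 1.9 = 0.3934
  age 6: 0.09999 × 5.1 = 0.5099
R₀ = 1.3480 + 1.5712 + 1.3198 + 0.3934 + 0.5099 = 5.1424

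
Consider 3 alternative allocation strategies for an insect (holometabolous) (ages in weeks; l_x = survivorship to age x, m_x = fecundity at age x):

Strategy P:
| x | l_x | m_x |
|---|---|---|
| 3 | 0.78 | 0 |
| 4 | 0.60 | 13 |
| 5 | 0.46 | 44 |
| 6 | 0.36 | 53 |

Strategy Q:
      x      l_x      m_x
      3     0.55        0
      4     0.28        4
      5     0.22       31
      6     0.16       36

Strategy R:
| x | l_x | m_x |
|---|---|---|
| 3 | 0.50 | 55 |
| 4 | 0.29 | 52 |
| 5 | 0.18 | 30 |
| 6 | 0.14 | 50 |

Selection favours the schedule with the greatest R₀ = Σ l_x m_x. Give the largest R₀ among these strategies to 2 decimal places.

54.98

Strategy P: R₀ = 0.78×0 + 0.60×13 + 0.46×44 + 0.36×53 = 47.1200
Strategy Q: R₀ = 0.55×0 + 0.28×4 + 0.22×31 + 0.16×36 = 13.7000
Strategy R: R₀ = 0.50×55 + 0.29×52 + 0.18×30 + 0.14×50 = 54.9800
Highest R₀: strategy R with 54.9800.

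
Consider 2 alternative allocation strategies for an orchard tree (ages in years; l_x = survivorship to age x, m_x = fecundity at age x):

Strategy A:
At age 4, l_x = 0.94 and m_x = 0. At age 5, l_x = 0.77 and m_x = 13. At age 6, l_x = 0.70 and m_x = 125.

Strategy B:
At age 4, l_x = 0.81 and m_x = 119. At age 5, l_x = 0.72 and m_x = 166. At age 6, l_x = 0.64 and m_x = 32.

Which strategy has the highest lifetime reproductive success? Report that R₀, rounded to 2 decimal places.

Strategy A: R₀ = 0.94×0 + 0.77×13 + 0.70×125 = 97.5100
Strategy B: R₀ = 0.81×119 + 0.72×166 + 0.64×32 = 236.3900
Highest R₀: strategy B with 236.3900.

236.39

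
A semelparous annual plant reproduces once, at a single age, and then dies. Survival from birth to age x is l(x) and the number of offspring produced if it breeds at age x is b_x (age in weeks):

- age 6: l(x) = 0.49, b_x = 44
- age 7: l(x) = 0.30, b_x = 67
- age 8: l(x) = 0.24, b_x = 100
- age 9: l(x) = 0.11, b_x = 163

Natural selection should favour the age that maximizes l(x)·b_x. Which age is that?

Expected offspring if breeding at age x = l(x) × b_x:
  age 6: 0.49 × 44 = 21.560
  age 7: 0.30 × 67 = 20.100
  age 8: 0.24 × 100 = 24.000
  age 9: 0.11 × 163 = 17.930
Maximum at age 8 (24.000).

8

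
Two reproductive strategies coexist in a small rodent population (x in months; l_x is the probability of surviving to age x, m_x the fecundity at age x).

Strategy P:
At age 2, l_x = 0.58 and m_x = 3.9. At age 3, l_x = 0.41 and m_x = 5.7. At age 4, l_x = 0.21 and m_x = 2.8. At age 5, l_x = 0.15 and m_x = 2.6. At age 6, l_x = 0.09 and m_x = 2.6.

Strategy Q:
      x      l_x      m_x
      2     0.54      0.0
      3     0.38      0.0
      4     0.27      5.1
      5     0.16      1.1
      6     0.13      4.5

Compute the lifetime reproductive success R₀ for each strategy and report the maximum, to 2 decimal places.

5.81

Strategy P: R₀ = 0.58×3.9 + 0.41×5.7 + 0.21×2.8 + 0.15×2.6 + 0.09×2.6 = 5.8110
Strategy Q: R₀ = 0.54×0.0 + 0.38×0.0 + 0.27×5.1 + 0.16×1.1 + 0.13×4.5 = 2.1380
Highest R₀: strategy P with 5.8110.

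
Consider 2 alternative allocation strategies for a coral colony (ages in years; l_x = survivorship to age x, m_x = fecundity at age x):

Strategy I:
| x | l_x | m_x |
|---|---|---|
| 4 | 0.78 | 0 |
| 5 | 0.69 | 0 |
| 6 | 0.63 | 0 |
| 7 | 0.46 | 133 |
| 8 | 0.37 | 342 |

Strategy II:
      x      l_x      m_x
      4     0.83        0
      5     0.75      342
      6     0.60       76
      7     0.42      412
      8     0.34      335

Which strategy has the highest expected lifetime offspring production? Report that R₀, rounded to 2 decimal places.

Strategy I: R₀ = 0.78×0 + 0.69×0 + 0.63×0 + 0.46×133 + 0.37×342 = 187.7200
Strategy II: R₀ = 0.83×0 + 0.75×342 + 0.60×76 + 0.42×412 + 0.34×335 = 589.0400
Highest R₀: strategy II with 589.0400.

589.04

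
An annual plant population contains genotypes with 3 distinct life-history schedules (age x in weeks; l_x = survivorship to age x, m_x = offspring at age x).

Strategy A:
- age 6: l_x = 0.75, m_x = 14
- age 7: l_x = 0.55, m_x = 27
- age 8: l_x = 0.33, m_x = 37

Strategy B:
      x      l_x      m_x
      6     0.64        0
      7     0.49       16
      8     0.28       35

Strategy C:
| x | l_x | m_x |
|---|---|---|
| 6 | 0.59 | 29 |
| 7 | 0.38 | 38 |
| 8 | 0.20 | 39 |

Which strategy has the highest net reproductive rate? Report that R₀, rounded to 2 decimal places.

Strategy A: R₀ = 0.75×14 + 0.55×27 + 0.33×37 = 37.5600
Strategy B: R₀ = 0.64×0 + 0.49×16 + 0.28×35 = 17.6400
Strategy C: R₀ = 0.59×29 + 0.38×38 + 0.20×39 = 39.3500
Highest R₀: strategy C with 39.3500.

39.35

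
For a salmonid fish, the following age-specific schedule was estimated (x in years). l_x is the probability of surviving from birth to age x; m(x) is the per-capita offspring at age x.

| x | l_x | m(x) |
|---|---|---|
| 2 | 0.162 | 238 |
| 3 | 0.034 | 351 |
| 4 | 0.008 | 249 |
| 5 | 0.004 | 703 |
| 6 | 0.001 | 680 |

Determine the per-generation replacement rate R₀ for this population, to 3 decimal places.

55.974

R₀ = Σ l_x m(x):
  age 2: 0.162 × 238 = 38.5560
  age 3: 0.034 × 351 = 11.9340
  age 4: 0.008 × 249 = 1.9920
  age 5: 0.004 × 703 = 2.8120
  age 6: 0.001 × 680 = 0.6800
R₀ = 38.5560 + 11.9340 + 1.9920 + 2.8120 + 0.6800 = 55.9740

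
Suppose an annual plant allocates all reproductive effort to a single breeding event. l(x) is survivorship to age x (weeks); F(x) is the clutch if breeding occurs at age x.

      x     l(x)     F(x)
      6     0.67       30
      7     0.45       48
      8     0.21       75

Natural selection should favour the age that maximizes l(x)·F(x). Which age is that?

Expected offspring if breeding at age x = l(x) × F(x):
  age 6: 0.67 × 30 = 20.100
  age 7: 0.45 × 48 = 21.600
  age 8: 0.21 × 75 = 15.750
Maximum at age 7 (21.600).

7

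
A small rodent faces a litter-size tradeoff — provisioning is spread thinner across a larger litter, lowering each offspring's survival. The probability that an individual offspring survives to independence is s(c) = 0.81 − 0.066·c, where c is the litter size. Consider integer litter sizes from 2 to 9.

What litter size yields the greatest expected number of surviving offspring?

Expected surviving offspring = c × s(c):
  c=2: 2 × 0.678 = 1.356
  c=3: 3 × 0.612 = 1.836
  c=4: 4 × 0.546 = 2.184
  c=5: 5 × 0.480 = 2.400
  c=6: 6 × 0.414 = 2.484
  c=7: 7 × 0.348 = 2.436
  c=8: 8 × 0.282 = 2.256
  c=9: 9 × 0.216 = 1.944
Maximum at c = 6 (2.484 surviving offspring).

6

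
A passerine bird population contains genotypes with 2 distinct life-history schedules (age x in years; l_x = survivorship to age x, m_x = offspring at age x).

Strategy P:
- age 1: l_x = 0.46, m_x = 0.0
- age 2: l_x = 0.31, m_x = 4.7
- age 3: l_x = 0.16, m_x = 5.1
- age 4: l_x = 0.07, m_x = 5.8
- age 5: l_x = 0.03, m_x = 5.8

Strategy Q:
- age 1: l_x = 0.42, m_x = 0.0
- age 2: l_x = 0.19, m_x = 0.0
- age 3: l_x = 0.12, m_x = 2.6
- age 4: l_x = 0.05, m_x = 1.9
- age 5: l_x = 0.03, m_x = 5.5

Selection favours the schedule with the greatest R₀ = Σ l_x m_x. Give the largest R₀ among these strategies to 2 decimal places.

Strategy P: R₀ = 0.46×0.0 + 0.31×4.7 + 0.16×5.1 + 0.07×5.8 + 0.03×5.8 = 2.8530
Strategy Q: R₀ = 0.42×0.0 + 0.19×0.0 + 0.12×2.6 + 0.05×1.9 + 0.03×5.5 = 0.5720
Highest R₀: strategy P with 2.8530.

2.85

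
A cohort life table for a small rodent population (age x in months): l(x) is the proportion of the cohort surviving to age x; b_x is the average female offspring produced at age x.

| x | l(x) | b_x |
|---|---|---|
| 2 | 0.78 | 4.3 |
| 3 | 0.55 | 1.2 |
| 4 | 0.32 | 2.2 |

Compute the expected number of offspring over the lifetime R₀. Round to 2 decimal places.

R₀ = Σ l(x) b_x:
  age 2: 0.78 × 4.3 = 3.3540
  age 3: 0.55 × 1.2 = 0.6600
  age 4: 0.32 × 2.2 = 0.7040
R₀ = 3.3540 + 0.6600 + 0.7040 = 4.7180

4.72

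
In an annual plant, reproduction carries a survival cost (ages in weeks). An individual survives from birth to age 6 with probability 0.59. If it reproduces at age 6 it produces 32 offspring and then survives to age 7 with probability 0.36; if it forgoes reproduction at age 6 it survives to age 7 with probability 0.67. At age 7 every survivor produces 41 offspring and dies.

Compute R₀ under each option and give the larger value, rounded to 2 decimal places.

breed at age 6: R₀ = 0.59 × (32 + 0.36 × 41) = 0.59 × 46.7600 = 27.5884
delay to age 7: R₀ = 0.59 × (0.67 × 41) = 0.59 × 27.4700 = 16.2073
Higher: breed at age 6 (27.5884).

27.59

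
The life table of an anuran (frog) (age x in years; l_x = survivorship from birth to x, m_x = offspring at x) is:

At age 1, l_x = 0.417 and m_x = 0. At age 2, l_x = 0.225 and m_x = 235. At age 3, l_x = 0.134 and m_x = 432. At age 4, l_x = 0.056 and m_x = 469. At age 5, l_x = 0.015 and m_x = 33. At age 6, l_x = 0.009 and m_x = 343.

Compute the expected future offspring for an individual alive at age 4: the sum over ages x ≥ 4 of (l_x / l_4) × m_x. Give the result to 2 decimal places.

532.96

l_4 = 0.056. Conditional survival from age 4 to x is l_x / l_4.
  x=4: (0.056/0.056) × 469 = 469.0000
  x=5: (0.015/0.056) × 33 = 8.8393
  x=6: (0.009/0.056) × 343 = 55.1250
Sum = 469.0000 + 8.8393 + 55.1250 = 532.9643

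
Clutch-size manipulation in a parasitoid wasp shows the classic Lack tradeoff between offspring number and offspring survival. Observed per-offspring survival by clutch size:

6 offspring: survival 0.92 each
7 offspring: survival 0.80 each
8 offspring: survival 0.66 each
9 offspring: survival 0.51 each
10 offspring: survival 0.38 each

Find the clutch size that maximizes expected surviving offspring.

Expected surviving offspring = c × s(c):
  c=6: 6 × 0.92 = 5.520
  c=7: 7 × 0.80 = 5.600
  c=8: 8 × 0.66 = 5.280
  c=9: 9 × 0.51 = 4.590
  c=10: 10 × 0.38 = 3.800
Maximum at c = 7 (5.600 surviving offspring).

7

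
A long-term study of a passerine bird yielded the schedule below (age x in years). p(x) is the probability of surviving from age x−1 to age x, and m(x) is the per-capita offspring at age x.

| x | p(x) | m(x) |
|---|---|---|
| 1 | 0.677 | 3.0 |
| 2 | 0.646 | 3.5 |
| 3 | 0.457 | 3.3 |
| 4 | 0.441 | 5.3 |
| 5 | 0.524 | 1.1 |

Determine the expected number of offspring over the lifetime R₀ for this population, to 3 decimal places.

4.739

Survivorship from birth: l_x = p_1·p_2·…·p_x.
  l_1 = 0.67700
  l_2 = 0.43734
  l_3 = 0.19987
  l_4 = 0.08814
  l_5 = 0.04619
R₀ = Σ l_x m(x):
  age 1: 0.67700 × 3.0 = 2.0310
  age 2: 0.43734 × 3.5 = 1.5307
  age 3: 0.19987 × 3.3 = 0.6596
  age 4: 0.08814 × 5.3 = 0.4671
  age 5: 0.04619 × 1.1 = 0.0508
R₀ = 2.0310 + 1.5307 + 0.6596 + 0.4671 + 0.0508 = 4.7392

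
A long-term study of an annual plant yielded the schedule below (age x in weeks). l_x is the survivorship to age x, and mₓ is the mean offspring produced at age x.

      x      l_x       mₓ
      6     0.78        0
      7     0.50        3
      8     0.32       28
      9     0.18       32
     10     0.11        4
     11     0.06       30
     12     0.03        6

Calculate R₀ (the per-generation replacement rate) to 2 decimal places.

R₀ = Σ l_x mₓ:
  age 6: 0.78 × 0 = 0.0000
  age 7: 0.50 × 3 = 1.5000
  age 8: 0.32 × 28 = 8.9600
  age 9: 0.18 × 32 = 5.7600
  age 10: 0.11 × 4 = 0.4400
  age 11: 0.06 × 30 = 1.8000
  age 12: 0.03 × 6 = 0.1800
R₀ = 0.0000 + 1.5000 + 8.9600 + 5.7600 + 0.4400 + 1.8000 + 0.1800 = 18.6400

18.64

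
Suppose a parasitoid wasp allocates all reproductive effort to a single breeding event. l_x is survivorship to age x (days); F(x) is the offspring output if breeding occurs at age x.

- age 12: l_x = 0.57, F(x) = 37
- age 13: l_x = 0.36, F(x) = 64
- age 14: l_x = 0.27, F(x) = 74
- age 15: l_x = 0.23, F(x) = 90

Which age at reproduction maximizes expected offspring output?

Expected offspring if breeding at age x = l_x × F(x):
  age 12: 0.57 × 37 = 21.090
  age 13: 0.36 × 64 = 23.040
  age 14: 0.27 × 74 = 19.980
  age 15: 0.23 × 90 = 20.700
Maximum at age 13 (23.040).

13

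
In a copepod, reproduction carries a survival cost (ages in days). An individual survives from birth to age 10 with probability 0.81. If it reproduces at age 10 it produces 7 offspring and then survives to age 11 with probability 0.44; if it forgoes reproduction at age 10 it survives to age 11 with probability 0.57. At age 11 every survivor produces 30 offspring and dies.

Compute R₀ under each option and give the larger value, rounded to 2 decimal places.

16.36

breed at age 10: R₀ = 0.81 × (7 + 0.44 × 30) = 0.81 × 20.2000 = 16.3620
delay to age 11: R₀ = 0.81 × (0.57 × 30) = 0.81 × 17.1000 = 13.8510
Higher: breed at age 10 (16.3620).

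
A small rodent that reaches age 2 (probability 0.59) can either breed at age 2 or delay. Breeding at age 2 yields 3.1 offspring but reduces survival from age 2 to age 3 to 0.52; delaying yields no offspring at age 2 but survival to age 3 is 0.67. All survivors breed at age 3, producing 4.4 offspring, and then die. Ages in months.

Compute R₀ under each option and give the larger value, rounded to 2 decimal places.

breed at age 2: R₀ = 0.59 × (3.1 + 0.52 × 4.4) = 0.59 × 5.3880 = 3.1789
delay to age 3: R₀ = 0.59 × (0.67 × 4.4) = 0.59 × 2.9480 = 1.7393
Higher: breed at age 2 (3.1789).

3.18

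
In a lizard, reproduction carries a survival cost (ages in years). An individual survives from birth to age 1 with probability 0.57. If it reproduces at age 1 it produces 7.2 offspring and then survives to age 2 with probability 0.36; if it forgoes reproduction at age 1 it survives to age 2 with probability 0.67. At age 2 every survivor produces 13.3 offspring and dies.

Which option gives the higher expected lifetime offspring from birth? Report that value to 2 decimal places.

breed at age 1: R₀ = 0.57 × (7.2 + 0.36 × 13.3) = 0.57 × 11.9880 = 6.8332
delay to age 2: R₀ = 0.57 × (0.67 × 13.3) = 0.57 × 8.9110 = 5.0793
Higher: breed at age 1 (6.8332).

6.83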